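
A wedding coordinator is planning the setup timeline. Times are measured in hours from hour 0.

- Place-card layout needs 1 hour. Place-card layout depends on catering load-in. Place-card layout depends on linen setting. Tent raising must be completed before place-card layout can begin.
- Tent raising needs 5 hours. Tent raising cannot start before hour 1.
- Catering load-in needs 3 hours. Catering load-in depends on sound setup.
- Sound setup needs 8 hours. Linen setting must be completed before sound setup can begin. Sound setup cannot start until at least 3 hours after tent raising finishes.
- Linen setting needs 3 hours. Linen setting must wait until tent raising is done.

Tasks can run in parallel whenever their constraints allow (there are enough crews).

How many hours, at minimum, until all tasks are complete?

After its own release at hour 1, tent raising can start at hour 1 and finishes at hour 6.
After tent raising (finishes hour 6), linen setting can start at hour 6 and finishes at hour 9.
For sound setup: linen setting (finishes hour 9); tent raising (finishes hour 6, plus 3-hour gap → hour 9). Taking the maximum gives a start of hour 9, and it finishes at 9 + 8 = hour 17.
After sound setup (finishes hour 17), catering load-in can start at hour 17 and finishes at hour 20.
For place-card layout: catering load-in (finishes hour 20); linen setting (finishes hour 9); tent raising (finishes hour 6). Taking the maximum gives a start of hour 20, and it finishes at 20 + 1 = hour 21.
All tasks are finished once the last one completes. Finish times: Tent raising at 6, Linen setting at 9, Sound setup at 17, Catering load-in at 20, Place-card layout at 21. The latest is hour 21.

21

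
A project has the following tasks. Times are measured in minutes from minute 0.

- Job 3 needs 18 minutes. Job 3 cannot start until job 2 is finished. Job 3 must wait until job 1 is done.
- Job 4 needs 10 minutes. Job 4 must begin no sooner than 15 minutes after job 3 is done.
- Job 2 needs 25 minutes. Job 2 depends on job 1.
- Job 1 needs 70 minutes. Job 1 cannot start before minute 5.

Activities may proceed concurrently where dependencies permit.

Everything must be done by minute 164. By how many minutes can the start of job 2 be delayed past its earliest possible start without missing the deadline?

21

Job 1 waits on its own release at minute 5, so it starts at minute 5 and finishes at 5 + 70 = minute 75.
Job 2 cannot begin until job 1 (finishes minute 75). It runs from minute 75 to 75 + 25 = minute 100.

Working backward from the deadline:
To finish by minute 164, job 4 (duration 10) must start no later than minute 154.
Job 3 has to be done before job 4 (must start by minute 154, minus 15-minute gap → minute 139). That means finishing by minute 139, i.e. starting by 139 − 18 = minute 121.
Job 2 must finish before job 3 (must start by minute 121). With a 25-minute duration, job 2 must start by 121 − 25 = minute 96.
So job 2 can start as early as minute 75 and as late as minute 96, giving 96 − 75 = 21 minutes of slack.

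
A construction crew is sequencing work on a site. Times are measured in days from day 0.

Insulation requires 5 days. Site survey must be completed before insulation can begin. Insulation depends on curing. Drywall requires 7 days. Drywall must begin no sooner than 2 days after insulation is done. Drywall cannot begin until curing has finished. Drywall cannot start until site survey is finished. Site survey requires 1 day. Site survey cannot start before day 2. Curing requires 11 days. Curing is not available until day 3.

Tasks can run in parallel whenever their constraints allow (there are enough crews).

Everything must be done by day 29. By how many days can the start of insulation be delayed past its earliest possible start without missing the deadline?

Curing cannot begin until its own release at day 3. It runs from day 3 to 3 + 11 = day 14.
Site survey waits on its own release at day 2, so it starts at day 2 and finishes at 2 + 1 = day 3.
Insulation needs all of site survey (finishes day 3); curing (finishes day 14). That puts its earliest start at day 14; it finishes at 14 + 5 = day 19.

Working backward from the deadline:
Nothing follows drywall; the deadline of day 29 is its only limit. It must start by 29 − 7 = day 22.
Insulation must finish before drywall (must start by day 22, minus 2-day gap → day 20). With a 5-day duration, insulation must start by 20 − 5 = day 15.
So insulation can start as early as day 14 and as late as day 15, giving 15 − 14 = 1 day of slack.

1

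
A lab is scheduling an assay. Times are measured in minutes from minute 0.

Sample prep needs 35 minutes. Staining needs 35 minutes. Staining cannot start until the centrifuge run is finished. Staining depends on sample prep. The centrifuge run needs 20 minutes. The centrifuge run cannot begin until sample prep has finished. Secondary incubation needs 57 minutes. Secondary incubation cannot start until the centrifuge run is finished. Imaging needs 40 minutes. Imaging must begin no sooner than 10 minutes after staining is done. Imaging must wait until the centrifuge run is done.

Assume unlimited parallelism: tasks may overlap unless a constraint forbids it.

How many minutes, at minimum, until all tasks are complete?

Sample prep can start immediately at minute 0; it finishes at minute 35.
The centrifuge run waits on sample prep (finishes minute 35), so it starts at minute 35 and finishes at 35 + 20 = minute 55.
Secondary incubation cannot begin until the centrifuge run (finishes minute 55). It runs from minute 55 to 55 + 57 = minute 112.
Staining has to wait for the centrifuge run (finishes minute 55); sample prep (finishes minute 35). The latest of these is minute 55, so staining runs minute 55 to 55 + 35 = minute 90.
Imaging has to wait for staining (finishes minute 90, plus 10-minute gap → minute 100); the centrifuge run (finishes minute 55). The latest of these is minute 100, so imaging runs minute 100 to 100 + 40 = minute 140.
All tasks are finished once the last one completes. Finish times: Sample prep at 35, The centrifuge run at 55, Staining at 90, Secondary incubation at 112, Imaging at 140. The latest is minute 140.

140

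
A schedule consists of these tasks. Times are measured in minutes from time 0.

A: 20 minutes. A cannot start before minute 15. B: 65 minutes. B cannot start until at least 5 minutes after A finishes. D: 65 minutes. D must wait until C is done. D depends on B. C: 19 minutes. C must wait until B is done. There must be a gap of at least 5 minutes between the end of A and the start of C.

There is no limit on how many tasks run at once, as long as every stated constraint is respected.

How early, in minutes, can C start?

105

A waits on its own release at minute 15, so it starts at minute 15 and finishes at 15 + 20 = minute 35.
B cannot begin until A (finishes minute 35, plus 5-minute gap → minute 40). It runs from minute 40 to 40 + 65 = minute 105.
C waits on B (finishes minute 105); A (finishes minute 35, plus 5-minute gap → minute 40). The latest of these is minute 105, which is the earliest C can start.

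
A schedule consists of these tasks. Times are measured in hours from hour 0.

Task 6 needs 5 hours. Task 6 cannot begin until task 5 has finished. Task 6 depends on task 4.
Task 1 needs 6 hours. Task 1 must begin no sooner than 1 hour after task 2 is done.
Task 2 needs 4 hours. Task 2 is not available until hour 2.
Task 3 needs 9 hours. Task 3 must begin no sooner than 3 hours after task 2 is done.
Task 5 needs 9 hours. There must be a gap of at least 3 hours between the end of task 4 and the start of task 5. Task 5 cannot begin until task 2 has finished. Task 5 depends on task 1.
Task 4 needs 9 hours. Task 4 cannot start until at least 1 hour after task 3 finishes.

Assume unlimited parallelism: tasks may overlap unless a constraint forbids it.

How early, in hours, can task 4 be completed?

After its own release at hour 2, task 2 can start at hour 2 and finishes at hour 6.
Task 3 waits on task 2 (finishes hour 6, plus 3-hour gap → hour 9), so it starts at hour 9 and finishes at 9 + 9 = hour 18.
Task 4 waits on task 3 (finishes hour 18, plus 1-hour gap → hour 19), so it starts at hour 19 and finishes at 19 + 9 = hour 28.

28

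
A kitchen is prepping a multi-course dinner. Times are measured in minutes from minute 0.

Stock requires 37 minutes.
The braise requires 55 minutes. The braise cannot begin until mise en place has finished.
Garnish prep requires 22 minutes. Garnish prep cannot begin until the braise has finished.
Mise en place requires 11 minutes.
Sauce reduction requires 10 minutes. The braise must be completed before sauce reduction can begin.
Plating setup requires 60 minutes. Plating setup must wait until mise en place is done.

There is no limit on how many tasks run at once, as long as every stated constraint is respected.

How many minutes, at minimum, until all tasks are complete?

88

Nothing blocks stock, so it runs from minute 0 to minute 37.
Nothing blocks mise en place, so it runs from minute 0 to minute 11.
Plating setup cannot begin until mise en place (finishes minute 11). It runs from minute 11 to 11 + 60 = minute 71.
The braise cannot begin until mise en place (finishes minute 11). It runs from minute 11 to 11 + 55 = minute 66.
Garnish prep cannot begin until the braise (finishes minute 66). It runs from minute 66 to 66 + 22 = minute 88.
Sauce reduction waits on the braise (finishes minute 66), so it starts at minute 66 and finishes at 66 + 10 = minute 76.
All tasks are finished once the last one completes. Finish times: Mise en place at 11, Stock at 37, The braise at 66, Sauce reduction at 76, Plating setup at 71, Garnish prep at 88. The latest is minute 88.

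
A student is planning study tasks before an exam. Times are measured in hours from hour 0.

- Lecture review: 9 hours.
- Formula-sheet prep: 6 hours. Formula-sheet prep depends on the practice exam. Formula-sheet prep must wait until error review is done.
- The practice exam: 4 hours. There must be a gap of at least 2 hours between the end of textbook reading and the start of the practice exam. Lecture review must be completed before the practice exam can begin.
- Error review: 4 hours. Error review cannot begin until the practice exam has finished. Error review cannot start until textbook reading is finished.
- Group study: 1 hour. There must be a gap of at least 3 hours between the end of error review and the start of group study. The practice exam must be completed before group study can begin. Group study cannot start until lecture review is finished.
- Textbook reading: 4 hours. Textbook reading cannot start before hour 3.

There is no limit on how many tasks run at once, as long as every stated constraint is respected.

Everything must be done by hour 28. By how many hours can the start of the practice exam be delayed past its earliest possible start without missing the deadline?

5

Lecture review has no prerequisites, so it starts at hour 0 and finishes at hour 9.
Textbook reading cannot begin until its own release at hour 3. It runs from hour 3 to 3 + 4 = hour 7.
The practice exam needs all of textbook reading (finishes hour 7, plus 2-hour gap → hour 9); lecture review (finishes hour 9). That puts its earliest start at hour 9; it finishes at 9 + 4 = hour 13.

Working backward from the deadline:
To finish by hour 28, group study (duration 1) must start no later than hour 27.
Formula-sheet prep must finish by hour 28; it takes 6 hours, so it must start by 28 − 6 = hour 22.
Error review feeds group study (must start by hour 27, minus 3-hour gap → hour 24); formula-sheet prep (must start by hour 22). Taking the minimum, error review must finish by hour 22 and start by 22 − 4 = hour 18.
The practice exam must finish in time for error review (must start by hour 18); group study (must start by hour 27); formula-sheet prep (must start by hour 22). The tightest is hour 18, so the practice exam must start by 18 − 4 = hour 14.
So the practice exam can start as early as hour 9 and as late as hour 14, giving 14 − 9 = 5 hours of slack.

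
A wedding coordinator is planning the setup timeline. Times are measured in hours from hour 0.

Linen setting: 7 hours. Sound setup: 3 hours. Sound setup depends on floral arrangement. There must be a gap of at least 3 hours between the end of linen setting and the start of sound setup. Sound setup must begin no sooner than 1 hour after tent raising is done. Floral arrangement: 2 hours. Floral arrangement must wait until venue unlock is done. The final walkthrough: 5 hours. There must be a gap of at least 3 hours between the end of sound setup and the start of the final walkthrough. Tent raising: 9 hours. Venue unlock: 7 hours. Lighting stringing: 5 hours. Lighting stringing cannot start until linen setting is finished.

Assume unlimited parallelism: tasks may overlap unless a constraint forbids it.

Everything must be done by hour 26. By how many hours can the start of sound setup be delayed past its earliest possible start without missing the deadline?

5

Linen setting has no prerequisites, so it starts at hour 0 and finishes at hour 7.
Tent raising can start immediately at hour 0; it finishes at hour 9.
Venue unlock can start immediately at hour 0; it finishes at hour 7.
Floral arrangement waits on venue unlock (finishes hour 7), so it starts at hour 7 and finishes at 7 + 2 = hour 9.
For sound setup: floral arrangement (finishes hour 9); linen setting (finishes hour 7, plus 3-hour gap → hour 10); tent raising (finishes hour 9, plus 1-hour gap → hour 10). Taking the maximum gives a start of hour 10, and it finishes at 10 + 3 = hour 13.

Working backward from the deadline:
To finish by hour 26, the final walkthrough (duration 5) must start no later than hour 21.
Since the final walkthrough (must start by hour 21, minus 3-hour gap → hour 18) depends on it, sound setup must finish by hour 18. Backing off its 3-hour duration gives a latest start of hour 15.
So sound setup can start as early as hour 10 and as late as hour 15, giving 15 − 10 = 5 hours of slack.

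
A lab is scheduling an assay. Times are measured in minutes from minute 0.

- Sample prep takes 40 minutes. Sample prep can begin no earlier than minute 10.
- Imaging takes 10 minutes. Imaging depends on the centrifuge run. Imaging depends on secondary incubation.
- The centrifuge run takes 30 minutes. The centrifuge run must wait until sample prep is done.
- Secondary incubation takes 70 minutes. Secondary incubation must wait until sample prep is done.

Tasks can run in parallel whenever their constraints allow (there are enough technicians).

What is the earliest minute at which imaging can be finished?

After its own release at minute 10, sample prep can start at minute 10 and finishes at minute 50.
After sample prep (finishes minute 50), secondary incubation can start at minute 50 and finishes at minute 120.
After sample prep (finishes minute 50), the centrifuge run can start at minute 50 and finishes at minute 80.
Imaging needs all of the centrifuge run (finishes minute 80); secondary incubation (finishes minute 120). That puts its earliest start at minute 120; it finishes at 120 + 10 = minute 130.

130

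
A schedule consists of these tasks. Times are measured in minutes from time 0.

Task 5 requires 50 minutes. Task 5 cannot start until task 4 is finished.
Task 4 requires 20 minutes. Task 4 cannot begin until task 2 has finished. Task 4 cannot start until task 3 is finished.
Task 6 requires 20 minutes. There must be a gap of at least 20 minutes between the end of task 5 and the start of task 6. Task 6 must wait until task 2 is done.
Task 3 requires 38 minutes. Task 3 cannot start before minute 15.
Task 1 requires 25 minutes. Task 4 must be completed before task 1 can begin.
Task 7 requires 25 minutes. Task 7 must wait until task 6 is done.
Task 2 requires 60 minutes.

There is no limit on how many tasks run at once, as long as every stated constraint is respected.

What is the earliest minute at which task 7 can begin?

170

Task 3 cannot begin until its own release at minute 15. It runs from minute 15 to 15 + 38 = minute 53.
Task 2 can start immediately at minute 0; it finishes at minute 60.
For task 4: task 2 (finishes minute 60); task 3 (finishes minute 53). Taking the maximum gives a start of minute 60, and it finishes at 60 + 20 = minute 80.
Task 5 cannot begin until task 4 (finishes minute 80). It runs from minute 80 to 80 + 50 = minute 130.
Task 6 cannot start until task 5 (finishes minute 130, plus 20-minute gap → minute 150); task 2 (finishes minute 60). The controlling bound is minute 150, so task 6 finishes at 150 + 20 = minute 170.
Task 7 waits on task 6 (finishes minute 170), so the earliest it can start is minute 170.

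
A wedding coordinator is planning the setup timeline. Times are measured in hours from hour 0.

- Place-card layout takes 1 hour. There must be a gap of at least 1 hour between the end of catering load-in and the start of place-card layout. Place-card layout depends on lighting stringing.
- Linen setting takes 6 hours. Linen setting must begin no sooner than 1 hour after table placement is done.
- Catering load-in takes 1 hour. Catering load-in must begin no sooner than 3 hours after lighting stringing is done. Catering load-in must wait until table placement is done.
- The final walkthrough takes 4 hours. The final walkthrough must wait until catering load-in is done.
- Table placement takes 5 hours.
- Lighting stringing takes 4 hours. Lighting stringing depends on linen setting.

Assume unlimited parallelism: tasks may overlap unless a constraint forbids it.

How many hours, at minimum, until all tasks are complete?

24

Nothing blocks table placement, so it runs from hour 0 to hour 5.
After table placement (finishes hour 5, plus 1-hour gap → hour 6), linen setting can start at hour 6 and finishes at hour 12.
Lighting stringing cannot begin until linen setting (finishes hour 12). It runs from hour 12 to 12 + 4 = hour 16.
Catering load-in cannot start until lighting stringing (finishes hour 16, plus 3-hour gap → hour 19); table placement (finishes hour 5). The controlling bound is hour 19, so catering load-in finishes at 19 + 1 = hour 20.
After catering load-in (finishes hour 20), the final walkthrough can start at hour 20 and finishes at hour 24.
Place-card layout has to wait for catering load-in (finishes hour 20, plus 1-hour gap → hour 21); lighting stringing (finishes hour 16). The latest of these is hour 21, so place-card layout runs hour 21 to 21 + 1 = hour 22.
All tasks are finished once the last one completes. Finish times: Table placement at 5, Linen setting at 12, Lighting stringing at 16, Catering load-in at 20, Place-card layout at 22, The final walkthrough at 24. The latest is hour 24.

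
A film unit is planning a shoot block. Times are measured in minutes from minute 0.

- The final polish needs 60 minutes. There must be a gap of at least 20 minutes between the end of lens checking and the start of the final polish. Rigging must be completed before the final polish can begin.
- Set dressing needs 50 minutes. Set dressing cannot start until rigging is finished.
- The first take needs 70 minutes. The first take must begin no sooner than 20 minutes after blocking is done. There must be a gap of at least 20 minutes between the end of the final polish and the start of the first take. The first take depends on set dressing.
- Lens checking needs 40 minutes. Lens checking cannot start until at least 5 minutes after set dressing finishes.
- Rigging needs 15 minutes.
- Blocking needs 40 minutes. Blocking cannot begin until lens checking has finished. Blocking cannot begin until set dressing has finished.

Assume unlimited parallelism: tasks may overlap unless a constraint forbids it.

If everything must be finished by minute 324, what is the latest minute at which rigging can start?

The first take must finish by minute 324; it takes 70 minutes, so it must start by 324 − 70 = minute 254.
Blocking must finish before the first take (must start by minute 254, minus 20-minute gap → minute 234). With a 40-minute duration, blocking must start by 234 − 40 = minute 194.
The final polish must finish before the first take (must start by minute 254, minus 20-minute gap → minute 234). With a 60-minute duration, the final polish must start by 234 − 60 = minute 174.
Lens checking feeds blocking (must start by minute 194); the final polish (must start by minute 174, minus 20-minute gap → minute 154). Taking the minimum, lens checking must finish by minute 154 and start by 154 − 40 = minute 114.
Set dressing has several dependents: lens checking (must start by minute 114, minus 5-minute gap → minute 109); blocking (must start by minute 194); the first take (must start by minute 254). The earliest of those limits is minute 109, so set dressing must start by 109 − 50 = minute 59.
Rigging has several dependents: set dressing (must start by minute 59); the final polish (must start by minute 174). The earliest of those limits is minute 59, so rigging must start by 59 − 15 = minute 44.

44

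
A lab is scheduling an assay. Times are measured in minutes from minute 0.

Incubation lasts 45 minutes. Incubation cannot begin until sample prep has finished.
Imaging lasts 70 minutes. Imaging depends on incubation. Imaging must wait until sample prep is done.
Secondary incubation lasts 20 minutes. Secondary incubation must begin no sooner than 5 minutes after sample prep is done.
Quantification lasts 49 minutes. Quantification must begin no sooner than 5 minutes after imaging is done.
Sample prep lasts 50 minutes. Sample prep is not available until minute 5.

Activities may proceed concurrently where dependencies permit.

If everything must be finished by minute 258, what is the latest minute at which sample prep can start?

39

Nothing follows quantification; the deadline of minute 258 is its only limit. It must start by 258 − 49 = minute 209.
Imaging feeds into quantification (must start by minute 209, minus 5-minute gap → minute 204); so imaging must finish by minute 204 and therefore start by minute 134.
Incubation has to be done before imaging (must start by minute 134). That means finishing by minute 134, i.e. starting by 134 − 45 = minute 89.
To finish by minute 258, secondary incubation (duration 20) must start no later than minute 238.
Sample prep feeds incubation (must start by minute 89); secondary incubation (must start by minute 238, minus 5-minute gap → minute 233); imaging (must start by minute 134). Taking the minimum, sample prep must finish by minute 89 and start by 89 − 50 = minute 39.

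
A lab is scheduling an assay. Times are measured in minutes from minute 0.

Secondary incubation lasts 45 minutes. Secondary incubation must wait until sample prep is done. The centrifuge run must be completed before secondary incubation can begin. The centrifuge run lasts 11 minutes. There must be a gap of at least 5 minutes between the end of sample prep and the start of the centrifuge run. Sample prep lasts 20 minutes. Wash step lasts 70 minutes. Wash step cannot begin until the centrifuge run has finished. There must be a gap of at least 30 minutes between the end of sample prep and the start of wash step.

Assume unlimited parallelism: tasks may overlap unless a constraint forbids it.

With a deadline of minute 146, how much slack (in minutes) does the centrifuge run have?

Nothing blocks sample prep, so it runs from minute 0 to minute 20.
After sample prep (finishes minute 20, plus 5-minute gap → minute 25), the centrifuge run can start at minute 25 and finishes at minute 36.

Working backward from the deadline:
Wash step must finish by minute 146; it takes 70 minutes, so it must start by 146 − 70 = minute 76.
To finish by minute 146, secondary incubation (duration 45) must start no later than minute 101.
The centrifuge run has several dependents: wash step (must start by minute 76); secondary incubation (must start by minute 101). The earliest of those limits is minute 76, so the centrifuge run must start by 76 − 11 = minute 65.
So the centrifuge run can start as early as minute 25 and as late as minute 65, giving 65 − 25 = 40 minutes of slack.

40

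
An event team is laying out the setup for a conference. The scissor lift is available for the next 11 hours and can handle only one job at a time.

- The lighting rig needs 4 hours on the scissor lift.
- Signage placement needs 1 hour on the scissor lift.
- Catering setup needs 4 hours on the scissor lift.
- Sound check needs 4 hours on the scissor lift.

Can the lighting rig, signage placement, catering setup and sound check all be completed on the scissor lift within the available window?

Running back to back, the jobs need 4 + 1 + 4 + 4 = 13 hours on the scissor lift.
Since 13 > 11, they cannot all fit.

No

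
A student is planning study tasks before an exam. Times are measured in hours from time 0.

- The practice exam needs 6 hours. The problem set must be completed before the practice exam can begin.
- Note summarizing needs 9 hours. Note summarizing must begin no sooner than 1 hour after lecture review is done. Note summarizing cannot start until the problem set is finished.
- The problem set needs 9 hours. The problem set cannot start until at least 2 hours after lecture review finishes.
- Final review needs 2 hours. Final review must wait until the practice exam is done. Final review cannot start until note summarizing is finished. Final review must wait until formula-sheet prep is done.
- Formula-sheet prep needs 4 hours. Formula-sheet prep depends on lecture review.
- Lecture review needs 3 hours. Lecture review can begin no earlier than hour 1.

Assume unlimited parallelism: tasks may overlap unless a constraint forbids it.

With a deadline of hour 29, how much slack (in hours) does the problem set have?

Lecture review cannot begin until its own release at hour 1. It runs from hour 1 to 1 + 3 = hour 4.
After lecture review (finishes hour 4, plus 2-hour gap → hour 6), the problem set can start at hour 6 and finishes at hour 15.

Working backward from the deadline:
Final review must finish by hour 29; it takes 2 hours, so it must start by 29 − 2 = hour 27.
The practice exam has to be done before final review (must start by hour 27). That means finishing by hour 27, i.e. starting by 27 − 6 = hour 21.
Note summarizing must finish before final review (must start by hour 27). With a 9-hour duration, note summarizing must start by 27 − 9 = hour 18.
The problem set must finish in time for the practice exam (must start by hour 21); note summarizing (must start by hour 18). The tightest is hour 18, so the problem set must start by 18 − 9 = hour 9.
So the problem set can start as early as hour 6 and as late as hour 9, giving 9 − 6 = 3 hours of slack.

3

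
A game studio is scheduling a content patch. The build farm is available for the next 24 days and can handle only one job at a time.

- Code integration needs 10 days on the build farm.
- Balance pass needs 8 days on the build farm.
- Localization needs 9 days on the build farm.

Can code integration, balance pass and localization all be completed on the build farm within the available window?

Running back to back, the jobs need 10 + 8 + 9 = 27 days on the build farm.
Since 27 > 24, they cannot all fit.

No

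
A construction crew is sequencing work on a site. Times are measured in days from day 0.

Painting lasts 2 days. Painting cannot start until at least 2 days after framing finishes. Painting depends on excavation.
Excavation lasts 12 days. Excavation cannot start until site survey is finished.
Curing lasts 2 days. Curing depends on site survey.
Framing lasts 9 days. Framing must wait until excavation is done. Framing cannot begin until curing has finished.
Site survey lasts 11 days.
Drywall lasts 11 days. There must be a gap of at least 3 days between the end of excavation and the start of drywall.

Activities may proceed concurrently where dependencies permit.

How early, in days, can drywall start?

Site survey has no prerequisites, so it starts at day 0 and finishes at day 11.
After site survey (finishes day 11), excavation can start at day 11 and finishes at day 23.
Drywall waits on excavation (finishes day 23, plus 3-day gap → day 26), so the earliest it can start is day 26.

26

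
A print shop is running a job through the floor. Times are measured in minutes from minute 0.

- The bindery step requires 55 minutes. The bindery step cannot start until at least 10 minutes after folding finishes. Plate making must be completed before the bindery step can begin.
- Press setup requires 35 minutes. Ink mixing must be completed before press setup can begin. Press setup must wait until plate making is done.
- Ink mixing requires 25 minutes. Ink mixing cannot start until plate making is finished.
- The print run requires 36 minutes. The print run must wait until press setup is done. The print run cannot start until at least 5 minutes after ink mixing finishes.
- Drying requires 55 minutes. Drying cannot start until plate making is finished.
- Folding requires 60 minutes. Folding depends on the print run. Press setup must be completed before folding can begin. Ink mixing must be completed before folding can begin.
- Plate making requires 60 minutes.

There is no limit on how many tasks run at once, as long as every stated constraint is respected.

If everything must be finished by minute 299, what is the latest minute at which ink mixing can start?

To finish by minute 299, the bindery step (duration 55) must start no later than minute 244.
Folding must finish before the bindery step (must start by minute 244, minus 10-minute gap → minute 234). With a 60-minute duration, folding must start by 234 − 60 = minute 174.
Since folding (must start by minute 174) depends on it, the print run must finish by minute 174. Backing off its 36-minute duration gives a latest start of minute 138.
Press setup feeds the print run (must start by minute 138); folding (must start by minute 174). Taking the minimum, press setup must finish by minute 138 and start by 138 − 35 = minute 103.
Ink mixing must finish in time for press setup (must start by minute 103); the print run (must start by minute 138, minus 5-minute gap → minute 133); folding (must start by minute 174). The tightest is minute 103, so ink mixing must start by 103 − 25 = minute 78.

78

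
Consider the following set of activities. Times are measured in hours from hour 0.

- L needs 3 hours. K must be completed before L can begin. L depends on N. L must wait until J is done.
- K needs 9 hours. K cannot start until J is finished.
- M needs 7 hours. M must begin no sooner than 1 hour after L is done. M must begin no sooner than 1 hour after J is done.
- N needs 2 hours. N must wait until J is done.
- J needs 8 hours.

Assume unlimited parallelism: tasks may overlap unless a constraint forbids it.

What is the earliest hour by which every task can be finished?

28

J can start immediately at hour 0; it finishes at hour 8.
N waits on J (finishes hour 8), so it starts at hour 8 and finishes at 8 + 2 = hour 10.
K cannot begin until J (finishes hour 8). It runs from hour 8 to 8 + 9 = hour 17.
For L: K (finishes hour 17); N (finishes hour 10); J (finishes hour 8). Taking the maximum gives a start of hour 17, and it finishes at 17 + 3 = hour 20.
M cannot start until L (finishes hour 20, plus 1-hour gap → hour 21); J (finishes hour 8, plus 1-hour gap → hour 9). The controlling bound is hour 21, so M finishes at 21 + 7 = hour 28.
All tasks are finished once the last one completes. Finish times: J at 8, K at 17, L at 20, M at 28, N at 10. The latest is hour 28.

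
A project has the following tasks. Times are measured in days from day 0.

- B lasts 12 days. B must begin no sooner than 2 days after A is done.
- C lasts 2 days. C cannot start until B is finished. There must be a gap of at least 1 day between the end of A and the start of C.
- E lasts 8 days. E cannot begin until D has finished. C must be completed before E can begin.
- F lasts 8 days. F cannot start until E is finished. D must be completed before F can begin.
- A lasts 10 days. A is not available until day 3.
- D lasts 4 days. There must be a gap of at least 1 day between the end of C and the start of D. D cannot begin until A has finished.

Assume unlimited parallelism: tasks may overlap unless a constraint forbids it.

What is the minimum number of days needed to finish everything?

A cannot begin until its own release at day 3. It runs from day 3 to 3 + 10 = day 13.
B cannot begin until A (finishes day 13, plus 2-day gap → day 15). It runs from day 15 to 15 + 12 = day 27.
C cannot start until B (finishes day 27); A (finishes day 13, plus 1-day gap → day 14). The controlling bound is day 27, so C finishes at 27 + 2 = day 29.
D needs all of C (finishes day 29, plus 1-day gap → day 30); A (finishes day 13). That puts its earliest start at day 30; it finishes at 30 + 4 = day 34.
E needs all of D (finishes day 34); C (finishes day 29). That puts its earliest start at day 34; it finishes at 34 + 8 = day 42.
F has to wait for E (finishes day 42); D (finishes day 34). The latest of these is day 42, so F runs day 42 to 42 + 8 = day 50.
All tasks are finished once the last one completes. Finish times: A at 13, B at 27, C at 29, D at 34, E at 42, F at 50. The latest is day 50.

50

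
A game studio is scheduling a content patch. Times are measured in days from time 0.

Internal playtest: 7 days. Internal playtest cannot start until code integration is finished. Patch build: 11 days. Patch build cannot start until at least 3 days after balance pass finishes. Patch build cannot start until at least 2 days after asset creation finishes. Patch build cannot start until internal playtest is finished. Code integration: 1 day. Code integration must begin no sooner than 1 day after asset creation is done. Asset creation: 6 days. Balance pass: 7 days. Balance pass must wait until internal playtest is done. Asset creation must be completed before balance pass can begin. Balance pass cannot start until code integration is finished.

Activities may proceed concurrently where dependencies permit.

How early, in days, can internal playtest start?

8

Nothing blocks asset creation, so it runs from day 0 to day 6.
Code integration cannot begin until asset creation (finishes day 6, plus 1-day gap → day 7). It runs from day 7 to 7 + 1 = day 8.
Internal playtest waits on code integration (finishes day 8), so the earliest it can start is day 8.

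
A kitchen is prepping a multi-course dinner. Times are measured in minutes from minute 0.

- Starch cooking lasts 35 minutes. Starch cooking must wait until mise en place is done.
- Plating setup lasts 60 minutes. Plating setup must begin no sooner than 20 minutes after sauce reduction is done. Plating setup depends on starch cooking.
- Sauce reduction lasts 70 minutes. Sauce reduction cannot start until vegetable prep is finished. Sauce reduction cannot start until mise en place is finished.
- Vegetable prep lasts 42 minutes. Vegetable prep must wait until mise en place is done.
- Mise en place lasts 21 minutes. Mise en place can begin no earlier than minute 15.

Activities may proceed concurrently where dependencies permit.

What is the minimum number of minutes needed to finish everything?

Mise en place waits on its own release at minute 15, so it starts at minute 15 and finishes at 15 + 21 = minute 36.
Starch cooking cannot begin until mise en place (finishes minute 36). It runs from minute 36 to 36 + 35 = minute 71.
Vegetable prep cannot begin until mise en place (finishes minute 36). It runs from minute 36 to 36 + 42 = minute 78.
Sauce reduction cannot start until vegetable prep (finishes minute 78); mise en place (finishes minute 36). The controlling bound is minute 78, so sauce reduction finishes at 78 + 70 = minute 148.
Plating setup cannot start until sauce reduction (finishes minute 148, plus 20-minute gap → minute 168); starch cooking (finishes minute 71). The controlling bound is minute 168, so plating setup finishes at 168 + 60 = minute 228.
All tasks are finished once the last one completes. Finish times: Mise en place at 36, Vegetable prep at 78, Sauce reduction at 148, Starch cooking at 71, Plating setup at 228. The latest is minute 228.

228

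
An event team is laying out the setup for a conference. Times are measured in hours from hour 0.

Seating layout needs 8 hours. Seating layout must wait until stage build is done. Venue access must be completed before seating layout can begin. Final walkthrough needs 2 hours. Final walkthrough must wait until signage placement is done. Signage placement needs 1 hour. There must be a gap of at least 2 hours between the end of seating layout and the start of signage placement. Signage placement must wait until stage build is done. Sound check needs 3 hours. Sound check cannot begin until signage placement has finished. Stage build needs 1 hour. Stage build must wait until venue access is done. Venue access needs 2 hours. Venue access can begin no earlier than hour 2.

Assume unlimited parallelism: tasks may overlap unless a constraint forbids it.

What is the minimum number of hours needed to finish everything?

Venue access cannot begin until its own release at hour 2. It runs from hour 2 to 2 + 2 = hour 4.
Stage build waits on venue access (finishes hour 4), so it starts at hour 4 and finishes at 4 + 1 = hour 5.
Seating layout has to wait for stage build (finishes hour 5); venue access (finishes hour 4). The latest of these is hour 5, so seating layout runs hour 5 to 5 + 8 = hour 13.
Signage placement cannot start until seating layout (finishes hour 13, plus 2-hour gap → hour 15); stage build (finishes hour 5). The controlling bound is hour 15, so signage placement finishes at 15 + 1 = hour 16.
Final walkthrough cannot begin until signage placement (finishes hour 16). It runs from hour 16 to 16 + 2 = hour 18.
Sound check cannot begin until signage placement (finishes hour 16). It runs from hour 16 to 16 + 3 = hour 19.
All tasks are finished once the last one completes. Finish times: Venue access at 4, Stage build at 5, Seating layout at 13, Signage placement at 16, Sound check at 19, Final walkthrough at 18. The latest is hour 19.

19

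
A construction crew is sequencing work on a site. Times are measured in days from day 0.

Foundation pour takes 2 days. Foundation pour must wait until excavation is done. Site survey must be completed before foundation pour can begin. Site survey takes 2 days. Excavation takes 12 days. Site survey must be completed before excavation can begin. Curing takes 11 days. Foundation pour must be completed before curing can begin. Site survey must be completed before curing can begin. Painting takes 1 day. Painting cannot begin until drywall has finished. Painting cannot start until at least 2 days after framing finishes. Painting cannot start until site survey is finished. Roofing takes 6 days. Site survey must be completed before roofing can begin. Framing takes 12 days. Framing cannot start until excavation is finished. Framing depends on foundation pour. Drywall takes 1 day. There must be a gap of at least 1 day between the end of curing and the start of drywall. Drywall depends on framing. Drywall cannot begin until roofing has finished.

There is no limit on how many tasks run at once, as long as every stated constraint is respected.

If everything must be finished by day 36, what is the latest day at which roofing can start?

To finish by day 36, painting (duration 1) must start no later than day 35.
Drywall feeds into painting (must start by day 35); so drywall must finish by day 35 and therefore start by day 34.
Since drywall (must start by day 34) depends on it, roofing must finish by day 34. Backing off its 6-day duration gives a latest start of day 28.

28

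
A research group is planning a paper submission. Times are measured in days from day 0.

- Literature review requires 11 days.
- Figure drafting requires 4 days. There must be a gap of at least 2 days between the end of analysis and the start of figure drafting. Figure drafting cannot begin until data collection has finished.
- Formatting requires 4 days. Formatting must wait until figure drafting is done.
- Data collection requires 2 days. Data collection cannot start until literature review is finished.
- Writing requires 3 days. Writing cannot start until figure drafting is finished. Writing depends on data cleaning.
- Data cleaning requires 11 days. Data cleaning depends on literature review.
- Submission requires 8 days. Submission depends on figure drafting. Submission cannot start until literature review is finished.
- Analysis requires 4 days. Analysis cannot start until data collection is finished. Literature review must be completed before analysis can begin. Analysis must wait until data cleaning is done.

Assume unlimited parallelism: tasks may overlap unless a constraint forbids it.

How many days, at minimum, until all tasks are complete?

40

Nothing blocks literature review, so it runs from day 0 to day 11.
Data cleaning waits on literature review (finishes day 11), so it starts at day 11 and finishes at 11 + 11 = day 22.
Data collection waits on literature review (finishes day 11), so it starts at day 11 and finishes at 11 + 2 = day 13.
Analysis needs all of data collection (finishes day 13); literature review (finishes day 11); data cleaning (finishes day 22). That puts its earliest start at day 22; it finishes at 22 + 4 = day 26.
Figure drafting has to wait for analysis (finishes day 26, plus 2-day gap → day 28); data collection (finishes day 13). The latest of these is day 28, so figure drafting runs day 28 to 28 + 4 = day 32.
Submission has to wait for figure drafting (finishes day 32); literature review (finishes day 11). The latest of these is day 32, so submission runs day 32 to 32 + 8 = day 40.
After figure drafting (finishes day 32), formatting can start at day 32 and finishes at day 36.
Writing cannot start until figure drafting (finishes day 32); data cleaning (finishes day 22). The controlling bound is day 32, so writing finishes at 32 + 3 = day 35.
All tasks are finished once the last one completes. Finish times: Literature review at 11, Data collection at 13, Data cleaning at 22, Analysis at 26, Figure drafting at 32, Writing at 35, Formatting at 36, Submission at 40. The latest is day 40.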